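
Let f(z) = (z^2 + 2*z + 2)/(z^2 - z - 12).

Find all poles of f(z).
The singularities of f are the zeros of the denominator. Factoring,
  z^2 - z - 12 = (z - 4)*(z + 3)
so the candidates are z = 4, z = -3.

Check the numerator P(z) = z^2 + 2*z + 2 at each one:
  P(4) = 26 ≠ 0, so z = 4 is a (simple) pole.
  P(-3) = 5 ≠ 0, so z = -3 is a (simple) pole.

Poles of f: {-3, 4}

Final answer: {-3, 4}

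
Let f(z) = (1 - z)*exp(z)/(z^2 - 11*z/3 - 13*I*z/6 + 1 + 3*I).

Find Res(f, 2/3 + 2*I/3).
Write f(z) = P(z)/Q(z) with P(z) = (1 - z)*exp(z) and Q(z) = z^2 - 11*z/3 - 13*I*z/6 + 1 + 3*I.
The denominator factors as Q(z) = (z - 3 - 3*I/2)*(z - 2/3 - 2*I/3), so z = 2/3 + 2*I/3 is a simple zero of Q and P is analytic there; z = 2/3 + 2*I/3 is therefore a simple pole and
  Res(f, z₀) = P(z₀)/Q'(z₀).

Q'(z) = 2*z - 11/3 - 13*I/6, so Q'(2/3 + 2*I/3) = -7/3 - 5*I/6.
P(2/3 + 2*I/3) = (1/3 - 2*I/3)*exp(2/3 + 2*I/3).

Res(f, 2/3 + 2*I/3) = ((1/3 - 2*I/3)*exp(2/3 + 2*I/3))/(-7/3 - 5*I/6) = (-8/221 + 66*I/221)*exp(2/3 + 2*I/3)

Final answer: (-8/221 + 66*I/221)*exp(2/3 + 2*I/3)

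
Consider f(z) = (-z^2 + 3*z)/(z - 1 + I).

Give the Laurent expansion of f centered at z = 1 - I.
Put w = z - (1 - I), i.e. z = w + 1 - I. The denominator is w, so it suffices to rewrite the numerator in powers of w.

P(z) = -z^2 + 3*z
P(w + 1 - I) = 3 - I + (1 + 2*I)*w - w^2

Dividing each term by w:
  f = (3 - I)/w + 1 + 2*I - w

Substituting back w = z - 1 + I:
  f(z) = (3 - I)/(z - 1 + I) + 1 + 2*I - (z - 1 + I)

The series is finite because the numerator is a polynomial; the negative powers form the principal part, and the coefficient of 1/(z - 1 + I) gives Res(f, 1 - I) = 3 - I.

Final answer: (3 - I)/(z - 1 + I) + 1 + 2*I - (z - 1 + I)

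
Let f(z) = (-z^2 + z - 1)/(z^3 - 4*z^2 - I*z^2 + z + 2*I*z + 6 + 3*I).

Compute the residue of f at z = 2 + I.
1/10 + 4*I/5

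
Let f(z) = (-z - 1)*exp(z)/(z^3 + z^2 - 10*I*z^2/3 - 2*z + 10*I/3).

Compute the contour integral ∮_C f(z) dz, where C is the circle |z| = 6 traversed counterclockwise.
By the residue theorem, ∮_C f(z) dz = 2πi · (sum of the residues of f at the poles inside |z| = 6).

The denominator factors as (z + 1 - I/3)*(z + 1 - 3*I)*(z - 1), so the singularities of f are simple poles at z = -1 + I/3, z = -1 + 3*I, z = 1.
  |-1 + I/3|² = 10/9 < 36 = 6², so this pole is inside the contour.
  |-1 + 3*I|² = 10 < 36 = 6², so this pole is inside the contour.
  |1|² = 1 < 36 = 6², so this pole is inside the contour.

With P(z) = (-z - 1)*exp(z) and Q(z) = z^3 + z^2 - 10*I*z^2/3 - 2*z + 10*I/3, each pole is simple, so Res(f, z₀) = P(z₀)/Q'(z₀) with Q'(z) = 3*z^2 + 2*z - 20*I*z/3 - 2.
  Res(f, -1 + I/3) = P(-1 + I/3)/Q'(-1 + I/3) = (-I*exp(-1 + I/3)/3)/(8/9 + 16*I/3) = (-9/148 - 3*I/296)*exp(-1 + I/3)
  Res(f, -1 + 3*I) = P(-1 + 3*I)/Q'(-1 + 3*I) = (-3*I*exp(-1 + 3*I))/(-8 - 16*I/3) = (9/52 + 27*I/104)*exp(-1 + 3*I)
  Res(f, 1) = P(1)/Q'(1) = (-2*exp(1))/(3 - 20*I/3) = exp(1)*(-54/481 - 120*I/481)

Sum of residues inside C: exp(1)*(-54/481 - 120*I/481) + (9/52 + 27*I/104)*exp(-1 + 3*I) + (-9/148 - 3*I/296)*exp(-1 + I/3)
∮_C f(z) dz = 2πi · (exp(1)*(-54/481 - 120*I/481) + (9/52 + 27*I/104)*exp(-1 + 3*I) + (-9/148 - 3*I/296)*exp(-1 + I/3)) = exp(1)*pi*(240/481 - 108*I/481) + pi*(-27/52 + 9*I/26)*exp(-1 + 3*I) + pi*(3/148 - 9*I/74)*exp(-1 + I/3)

Final answer: exp(1)*pi*(240/481 - 108*I/481) + pi*(-27/52 + 9*I/26)*exp(-1 + 3*I) + pi*(3/148 - 9*I/74)*exp(-1 + I/3)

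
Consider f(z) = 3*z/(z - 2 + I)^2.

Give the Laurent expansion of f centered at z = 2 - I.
(6 - 3*I)/(z - 2 + I)^2 + 3/(z - 2 + I)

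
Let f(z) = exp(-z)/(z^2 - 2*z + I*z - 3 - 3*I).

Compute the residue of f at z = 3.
Write f(z) = P(z)/Q(z) with P(z) = exp(-z) and Q(z) = z^2 - 2*z + I*z - 3 - 3*I.
The denominator factors as Q(z) = (z - 3)*(z + 1 + I), so z = 3 is a simple zero of Q and P is analytic there; z = 3 is therefore a simple pole and
  Res(f, z₀) = P(z₀)/Q'(z₀).

Q'(z) = 2*z - 2 + I, so Q'(3) = 4 + I.
P(3) = exp(-3).

Res(f, 3) = (exp(-3))/(4 + I) = (4/17 - I/17)*exp(-3)

Final answer: (4/17 - I/17)*exp(-3)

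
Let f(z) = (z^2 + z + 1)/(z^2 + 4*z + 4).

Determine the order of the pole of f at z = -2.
Factor the denominator:
  z^2 + 4*z + 4 = (z + 2)^2

The numerator P(z) = z^2 + z + 1 has P(-2) = 3 ≠ 0, so no factor of (z + 2) cancels.
Near z = -2 we can therefore write f(z) = g(z)/(z + 2)^2 with g analytic at -2 and g(-2) ≠ 0 (g is just the numerator).

Hence z = -2 is a pole of order 2.

Final answer: 2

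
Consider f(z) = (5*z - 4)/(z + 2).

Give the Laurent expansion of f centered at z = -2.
-14/(z + 2) + 5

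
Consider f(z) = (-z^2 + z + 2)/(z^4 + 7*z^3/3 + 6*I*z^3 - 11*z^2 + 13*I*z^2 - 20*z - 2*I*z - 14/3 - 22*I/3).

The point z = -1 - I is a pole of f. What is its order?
Factor the denominator:
  z^4 + 7*z^3/3 + 6*I*z^3 - 11*z^2 + 13*I*z^2 - 20*z - 2*I*z - 14/3 - 22*I/3 = (z + 1 + I)^3*(z - 2/3 + 3*I)

The numerator P(z) = -z^2 + z + 2 has P(-1 - I) = 1 - 3*I ≠ 0, so no factor of (z + 1 + I) cancels.
Near z = -1 - I we can therefore write f(z) = g(z)/(z + 1 + I)^3 with g analytic at -1 - I and g(-1 - I) ≠ 0 (g is the numerator divided by the remaining denominator factors).

Hence z = -1 - I is a pole of order 3.

Final answer: 3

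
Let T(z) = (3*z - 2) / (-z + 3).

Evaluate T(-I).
-9/10 - 7*I/10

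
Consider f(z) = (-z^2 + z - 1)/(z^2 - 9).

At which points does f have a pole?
The singularities of f are the zeros of the denominator. Factoring,
  z^2 - 9 = (z + 3)*(z - 3)
so the candidates are z = -3, z = 3.

Check the numerator P(z) = -z^2 + z - 1 at each one:
  P(-3) = -13 ≠ 0, so z = -3 is a (simple) pole.
  P(3) = -7 ≠ 0, so z = 3 is a (simple) pole.

Poles of f: {-3, 3}

Final answer: {-3, 3}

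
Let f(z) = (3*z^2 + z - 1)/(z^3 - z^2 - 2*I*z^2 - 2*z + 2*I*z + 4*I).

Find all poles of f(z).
The singularities of f are the zeros of the denominator. Factoring,
  z^3 - z^2 - 2*I*z^2 - 2*z + 2*I*z + 4*I = (z - 2)*(z + 1)*(z - 2*I)
so the candidates are z = 2, z = -1, z = 2*I.

Check the numerator P(z) = 3*z^2 + z - 1 at each one:
  P(2) = 13 ≠ 0, so z = 2 is a (simple) pole.
  P(-1) = 1 ≠ 0, so z = -1 is a (simple) pole.
  P(2*I) = -13 + 2*I ≠ 0, so z = 2*I is a (simple) pole.

Poles of f: {-1, 2*I, 2}

Final answer: {-1, 2*I, 2}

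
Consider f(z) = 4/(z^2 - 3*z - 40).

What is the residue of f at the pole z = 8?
Write f(z) = P(z)/Q(z) with P(z) = 4 and Q(z) = z^2 - 3*z - 40.
The denominator factors as Q(z) = (z + 5)*(z - 8), so z = 8 is a simple zero of Q and P is analytic there; z = 8 is therefore a simple pole and
  Res(f, z₀) = P(z₀)/Q'(z₀).

Q'(z) = 2*z - 3, so Q'(8) = 13.
P(8) = 4.

Res(f, 8) = (4)/(13) = 4/13

Final answer: 4/13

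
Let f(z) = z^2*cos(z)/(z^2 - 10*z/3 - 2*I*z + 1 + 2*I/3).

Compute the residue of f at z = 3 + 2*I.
Write f(z) = P(z)/Q(z) with P(z) = z^2*cos(z) and Q(z) = z^2 - 10*z/3 - 2*I*z + 1 + 2*I/3.
The denominator factors as Q(z) = (z - 3 - 2*I)*(z - 1/3), so z = 3 + 2*I is a simple zero of Q and P is analytic there; z = 3 + 2*I is therefore a simple pole and
  Res(f, z₀) = P(z₀)/Q'(z₀).

Q'(z) = 2*z - 10/3 - 2*I, so Q'(3 + 2*I) = 8/3 + 2*I.
P(3 + 2*I) = (5 + 12*I)*cos(3 + 2*I).

Res(f, 3 + 2*I) = ((5 + 12*I)*cos(3 + 2*I))/(8/3 + 2*I) = (84/25 + 99*I/50)*cos(3 + 2*I)

Final answer: (84/25 + 99*I/50)*cos(3 + 2*I)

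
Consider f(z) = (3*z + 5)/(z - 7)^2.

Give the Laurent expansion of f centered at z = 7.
26/(z - 7)^2 + 3/(z - 7)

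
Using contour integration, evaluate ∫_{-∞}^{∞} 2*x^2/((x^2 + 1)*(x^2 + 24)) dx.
Let f(z) = 2*z^2/((z^2 + 1)*(z^2 + 24)). The denominator has no real zeros and deg Q - deg P = 2 ≥ 2, so the integral of f over the upper semicircle |z| = R tends to 0 as R → ∞. Closing the contour in the upper half-plane,
  ∫_{-∞}^{∞} f(x) dx = 2πi · Σ Res(f, z_k)  over the poles with Im z_k > 0.

Zeros of the denominator: z^2 + 24 = 0 gives z = ±2*sqrt(6)*I; z^2 + 1 = 0 gives z = ±I.
Upper half-plane: z = I, z = 2*sqrt(6)*I (simple).

Each pole is a simple zero of Q(z) = z^4 + 25*z^2 + 24, so Res(f, z₀) = P(z₀)/Q'(z₀) with P(z) = 2*z^2, Q'(z) = 4*z^3 + 50*z:
  Res(f, I) = (-2)/(46*I) = I/23
  Res(f, 2*sqrt(6)*I) = (-48)/(-92*sqrt(6)*I) = -2*sqrt(6)*I/23

Sum of residues: I*(1 - 2*sqrt(6))/23
∫_{-∞}^{∞} f(x) dx = 2πi · (I*(1 - 2*sqrt(6))/23) = 2*pi*(-1 + 2*sqrt(6))/23

Final answer: 2*pi*(-1 + 2*sqrt(6))/23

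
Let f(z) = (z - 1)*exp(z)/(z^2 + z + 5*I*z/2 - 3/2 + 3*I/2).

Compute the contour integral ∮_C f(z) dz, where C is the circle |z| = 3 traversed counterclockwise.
By the residue theorem, ∮_C f(z) dz = 2πi · (sum of the residues of f at the poles inside |z| = 3).

The denominator factors as (z + 3*I/2)*(z + 1 + I), so the singularities of f are simple poles at z = -3*I/2, z = -1 - I.
  |-3*I/2|² = 9/4 < 9 = 3², so this pole is inside the contour.
  |-1 - I|² = 2 < 9 = 3², so this pole is inside the contour.

With P(z) = (z - 1)*exp(z) and Q(z) = z^2 + z + 5*I*z/2 - 3/2 + 3*I/2, each pole is simple, so Res(f, z₀) = P(z₀)/Q'(z₀) with Q'(z) = 2*z + 1 + 5*I/2.
  Res(f, -3*I/2) = P(-3*I/2)/Q'(-3*I/2) = ((-1 - 3*I/2)*exp(-3*I/2))/(1 - I/2) = (-1/5 - 8*I/5)*exp(-3*I/2)
  Res(f, -1 - I) = P(-1 - I)/Q'(-1 - I) = ((-2 - I)*exp(-1 - I))/(-1 + I/2) = (6/5 + 8*I/5)*exp(-1 - I)

Sum of residues inside C: (6/5 + 8*I/5)*exp(-1 - I) + (-1/5 - 8*I/5)*exp(-3*I/2)
∮_C f(z) dz = 2πi · ((6/5 + 8*I/5)*exp(-1 - I) + (-1/5 - 8*I/5)*exp(-3*I/2)) = pi*(16/5 - 2*I/5)*exp(-3*I/2) + pi*(-16/5 + 12*I/5)*exp(-1 - I)

Final answer: pi*(16/5 - 2*I/5)*exp(-3*I/2) + pi*(-16/5 + 12*I/5)*exp(-1 - I)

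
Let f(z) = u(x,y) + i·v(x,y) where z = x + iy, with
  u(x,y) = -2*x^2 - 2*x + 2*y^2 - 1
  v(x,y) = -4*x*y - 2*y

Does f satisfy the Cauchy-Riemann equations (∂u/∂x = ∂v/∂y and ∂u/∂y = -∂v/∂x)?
∂u/∂x = -4*x - 2
∂v/∂y = -4*x - 2
∂u/∂y = 4*y
∂v/∂x = -4*y
∂u/∂x = ∂v/∂y and ∂u/∂y = -∂v/∂x hold identically; f is analytic.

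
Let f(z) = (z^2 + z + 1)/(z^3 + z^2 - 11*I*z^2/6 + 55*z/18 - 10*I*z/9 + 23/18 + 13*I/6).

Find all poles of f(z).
The singularities of f are the zeros of the denominator. Factoring,
  z^3 + z^2 - 11*I*z^2/6 + 55*z/18 - 10*I*z/9 + 23/18 + 13*I/6 = (z - 1/3 + 2*I/3)*(z + 1/3 - 3*I)*(z + 1 + I/2)
so the candidates are z = 1/3 - 2*I/3, z = -1/3 + 3*I, z = -1 - I/2.

Check the numerator P(z) = z^2 + z + 1 at each one:
  P(1/3 - 2*I/3) = 1 - 10*I/9 ≠ 0, so z = 1/3 - 2*I/3 is a (simple) pole.
  P(-1/3 + 3*I) = -74/9 + I ≠ 0, so z = -1/3 + 3*I is a (simple) pole.
  P(-1 - I/2) = 3/4 + I/2 ≠ 0, so z = -1 - I/2 is a (simple) pole.

Poles of f: {-1 - I/2, -1/3 + 3*I, 1/3 - 2*I/3}

Final answer: {-1 - I/2, -1/3 + 3*I, 1/3 - 2*I/3}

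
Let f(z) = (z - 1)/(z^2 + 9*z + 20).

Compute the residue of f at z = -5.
Write f(z) = P(z)/Q(z) with P(z) = z - 1 and Q(z) = z^2 + 9*z + 20.
The denominator factors as Q(z) = (z + 5)*(z + 4), so z = -5 is a simple zero of Q and P is analytic there; z = -5 is therefore a simple pole and
  Res(f, z₀) = P(z₀)/Q'(z₀).

Q'(z) = 2*z + 9, so Q'(-5) = -1.
P(-5) = -6.

Res(f, -5) = (-6)/(-1) = 6

Final answer: 6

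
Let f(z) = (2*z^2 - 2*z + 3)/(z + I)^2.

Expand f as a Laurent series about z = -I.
(1 + 2*I)/(z + I)^2 + (-2 - 4*I)/(z + I) + 2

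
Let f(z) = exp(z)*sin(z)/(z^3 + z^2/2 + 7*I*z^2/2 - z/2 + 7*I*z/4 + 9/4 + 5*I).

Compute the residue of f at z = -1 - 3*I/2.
Write f(z) = P(z)/Q(z) with P(z) = exp(z)*sin(z) and Q(z) = z^3 + z^2/2 + 7*I*z^2/2 - z/2 + 7*I*z/4 + 9/4 + 5*I.
The denominator factors as Q(z) = (z + 1 + 3*I/2)*(z - I)*(z - 1/2 + 3*I), so z = -1 - 3*I/2 is a simple zero of Q and P is analytic there; z = -1 - 3*I/2 is therefore a simple pole and
  Res(f, z₀) = P(z₀)/Q'(z₀).

Q'(z) = 3*z^2 + z + 7*I*z - 1/2 + 7*I/4, so Q'(-1 - 3*I/2) = 21/4 + 9*I/4.
P(-1 - 3*I/2) = -exp(-1 - 3*I/2)*sin(1 + 3*I/2).

Res(f, -1 - 3*I/2) = (-exp(-1 - 3*I/2)*sin(1 + 3*I/2))/(21/4 + 9*I/4) = (-14/87 + 2*I/29)*exp(-1 - 3*I/2)*sin(1 + 3*I/2)

Final answer: (-14/87 + 2*I/29)*exp(-1 - 3*I/2)*sin(1 + 3*I/2)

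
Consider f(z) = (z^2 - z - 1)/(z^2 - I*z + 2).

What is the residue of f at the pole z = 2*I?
Write f(z) = P(z)/Q(z) with P(z) = z^2 - z - 1 and Q(z) = z^2 - I*z + 2.
The denominator factors as Q(z) = (z + I)*(z - 2*I), so z = 2*I is a simple zero of Q and P is analytic there; z = 2*I is therefore a simple pole and
  Res(f, z₀) = P(z₀)/Q'(z₀).

Q'(z) = 2*z - I, so Q'(2*I) = 3*I.
P(2*I) = -5 - 2*I.

Res(f, 2*I) = (-5 - 2*I)/(3*I) = -2/3 + 5*I/3

Final answer: -2/3 + 5*I/3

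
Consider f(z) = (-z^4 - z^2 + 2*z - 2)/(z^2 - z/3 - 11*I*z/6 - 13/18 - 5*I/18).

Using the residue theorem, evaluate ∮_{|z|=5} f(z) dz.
By the residue theorem, ∮_C f(z) dz = 2πi · (sum of the residues of f at the poles inside |z| = 5).

The denominator factors as (z - 2/3 - 3*I/2)*(z + 1/3 - I/3), so the singularities of f are simple poles at z = 2/3 + 3*I/2, z = -1/3 + I/3.
  |2/3 + 3*I/2|² = 97/36 < 25 = 5², so this pole is inside the contour.
  |-1/3 + I/3|² = 2/9 < 25 = 5², so this pole is inside the contour.

With P(z) = -z^4 - z^2 + 2*z - 2 and Q(z) = z^2 - z/3 - 11*I*z/6 - 13/18 - 5*I/18, each pole is simple, so Res(f, z₀) = P(z₀)/Q'(z₀) with Q'(z) = 2*z - 1/3 - 11*I/6.
  Res(f, 2/3 + 3*I/2) = P(2/3 + 3*I/2)/Q'(2/3 + 3*I/2) = (2435/1296 + 74*I/9)/(1 + 7*I/6) = 14867/3060 + 46891*I/18360
  Res(f, -1/3 + I/3) = P(-1/3 + I/3)/Q'(-1/3 + I/3) = (-212/81 + 8*I/9)/(-1 - 7*I/6) = 512/765 - 3832*I/2295

Sum of residues inside C: 199/36 + 191*I/216
∮_C f(z) dz = 2πi · (199/36 + 191*I/216) = pi*(-191/108 + 199*I/18)

Final answer: pi*(-191/108 + 199*I/18)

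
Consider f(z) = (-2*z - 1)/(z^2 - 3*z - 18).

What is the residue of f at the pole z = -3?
Write f(z) = P(z)/Q(z) with P(z) = -2*z - 1 and Q(z) = z^2 - 3*z - 18.
The denominator factors as Q(z) = (z - 6)*(z + 3), so z = -3 is a simple zero of Q and P is analytic there; z = -3 is therefore a simple pole and
  Res(f, z₀) = P(z₀)/Q'(z₀).

Q'(z) = 2*z - 3, so Q'(-3) = -9.
P(-3) = 5.

Res(f, -3) = (5)/(-9) = -5/9

Final answer: -5/9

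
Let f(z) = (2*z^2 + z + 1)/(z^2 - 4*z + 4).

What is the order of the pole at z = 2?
2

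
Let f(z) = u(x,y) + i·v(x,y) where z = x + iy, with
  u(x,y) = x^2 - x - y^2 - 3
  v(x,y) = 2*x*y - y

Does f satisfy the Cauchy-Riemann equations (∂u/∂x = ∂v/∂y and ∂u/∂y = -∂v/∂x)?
∂u/∂x = 2*x - 1
∂v/∂y = 2*x - 1
∂u/∂y = -2*y
∂v/∂x = 2*y
∂u/∂x = ∂v/∂y and ∂u/∂y = -∂v/∂x hold identically; f is analytic.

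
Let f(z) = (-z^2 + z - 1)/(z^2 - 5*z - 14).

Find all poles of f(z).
The singularities of f are the zeros of the denominator. Factoring,
  z^2 - 5*z - 14 = (z - 7)*(z + 2)
so the candidates are z = 7, z = -2.

Check the numerator P(z) = -z^2 + z - 1 at each one:
  P(7) = -43 ≠ 0, so z = 7 is a (simple) pole.
  P(-2) = -7 ≠ 0, so z = -2 is a (simple) pole.

Poles of f: {-2, 7}

Final answer: {-2, 7}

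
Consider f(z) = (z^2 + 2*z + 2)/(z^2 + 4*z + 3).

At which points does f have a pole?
The singularities of f are the zeros of the denominator. Factoring,
  z^2 + 4*z + 3 = (z + 3)*(z + 1)
so the candidates are z = -3, z = -1.

Check the numerator P(z) = z^2 + 2*z + 2 at each one:
  P(-3) = 5 ≠ 0, so z = -3 is a (simple) pole.
  P(-1) = 1 ≠ 0, so z = -1 is a (simple) pole.

Poles of f: {-3, -1}

Final answer: {-3, -1}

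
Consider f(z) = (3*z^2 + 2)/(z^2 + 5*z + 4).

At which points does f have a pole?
{-4, -1}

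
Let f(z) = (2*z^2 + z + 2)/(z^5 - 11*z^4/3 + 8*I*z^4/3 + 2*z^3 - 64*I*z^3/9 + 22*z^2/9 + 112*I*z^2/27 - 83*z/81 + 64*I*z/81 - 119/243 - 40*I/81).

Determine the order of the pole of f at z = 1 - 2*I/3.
Factor the denominator:
  z^5 - 11*z^4/3 + 8*I*z^4/3 + 2*z^3 - 64*I*z^3/9 + 22*z^2/9 + 112*I*z^2/27 - 83*z/81 + 64*I*z/81 - 119/243 - 40*I/81 = (z - 1 + 2*I/3)^4*(z + 1/3)

The numerator P(z) = 2*z^2 + z + 2 has P(1 - 2*I/3) = 37/9 - 10*I/3 ≠ 0, so no factor of (z - 1 + 2*I/3) cancels.
Near z = 1 - 2*I/3 we can therefore write f(z) = g(z)/(z - 1 + 2*I/3)^4 with g analytic at 1 - 2*I/3 and g(1 - 2*I/3) ≠ 0 (g is the numerator divided by the remaining denominator factors).

Hence z = 1 - 2*I/3 is a pole of order 4.

Final answer: 4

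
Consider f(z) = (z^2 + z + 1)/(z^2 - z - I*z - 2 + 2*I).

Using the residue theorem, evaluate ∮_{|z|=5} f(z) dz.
By the residue theorem, ∮_C f(z) dz = 2πi · (sum of the residues of f at the poles inside |z| = 5).

The denominator factors as (z + 1 - I)*(z - 2), so the singularities of f are simple poles at z = -1 + I, z = 2.
  |-1 + I|² = 2 < 25 = 5², so this pole is inside the contour.
  |2|² = 4 < 25 = 5², so this pole is inside the contour.

With P(z) = z^2 + z + 1 and Q(z) = z^2 - z - I*z - 2 + 2*I, each pole is simple, so Res(f, z₀) = P(z₀)/Q'(z₀) with Q'(z) = 2*z - 1 - I.
  Res(f, -1 + I) = P(-1 + I)/Q'(-1 + I) = (-I)/(-3 + I) = -1/10 + 3*I/10
  Res(f, 2) = P(2)/Q'(2) = (7)/(3 - I) = 21/10 + 7*I/10

Sum of residues inside C: 2 + I
∮_C f(z) dz = 2πi · (2 + I) = pi*(-2 + 4*I)

Final answer: pi*(-2 + 4*I)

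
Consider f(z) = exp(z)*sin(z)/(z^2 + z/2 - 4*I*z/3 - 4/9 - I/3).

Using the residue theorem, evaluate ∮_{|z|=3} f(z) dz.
-4*pi*exp(2*I/3)*sinh(2/3) + 4*I*pi*exp(-1/2 + 2*I/3)*sin(1/2 - 2*I/3)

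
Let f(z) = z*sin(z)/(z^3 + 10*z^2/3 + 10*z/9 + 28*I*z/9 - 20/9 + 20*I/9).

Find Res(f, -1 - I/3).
Write f(z) = P(z)/Q(z) with P(z) = z*sin(z) and Q(z) = z^3 + 10*z^2/3 + 10*z/9 + 28*I*z/9 - 20/9 + 20*I/9.
The denominator factors as Q(z) = (z + 3 - I)*(z + 1 + I/3)*(z - 2/3 + 2*I/3), so z = -1 - I/3 is a simple zero of Q and P is analytic there; z = -1 - I/3 is therefore a simple pole and
  Res(f, z₀) = P(z₀)/Q'(z₀).

Q'(z) = 3*z^2 + 20*z/3 + 10/9 + 28*I/9, so Q'(-1 - I/3) = -26/9 + 26*I/9.
P(-1 - I/3) = (1 + I/3)*sin(1 + I/3).

Res(f, -1 - I/3) = ((1 + I/3)*sin(1 + I/3))/(-26/9 + 26*I/9) = (-3/26 - 3*I/13)*sin(1 + I/3)

Final answer: (-3/26 - 3*I/13)*sin(1 + I/3)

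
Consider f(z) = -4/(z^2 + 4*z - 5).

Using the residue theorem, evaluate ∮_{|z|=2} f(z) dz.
By the residue theorem, ∮_C f(z) dz = 2πi · (sum of the residues of f at the poles inside |z| = 2).

The denominator factors as (z - 1)*(z + 5), so the singularities of f are simple poles at z = 1, z = -5.
  |1|² = 1 < 4 = 2², so this pole is inside the contour.
  |-5|² = 25 > 4 = 2², so this pole is outside the contour.

With P(z) = -4 and Q(z) = z^2 + 4*z - 5, each pole is simple, so Res(f, z₀) = P(z₀)/Q'(z₀) with Q'(z) = 2*z + 4.
  Res(f, 1) = P(1)/Q'(1) = (-4)/(6) = -2/3

∮_C f(z) dz = 2πi · (-2/3) = -4*I*pi/3

Final answer: -4*I*pi/3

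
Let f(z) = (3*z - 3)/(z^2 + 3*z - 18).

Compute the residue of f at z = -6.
7/3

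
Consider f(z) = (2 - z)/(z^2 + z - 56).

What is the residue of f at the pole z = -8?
Write f(z) = P(z)/Q(z) with P(z) = 2 - z and Q(z) = z^2 + z - 56.
The denominator factors as Q(z) = (z + 8)*(z - 7), so z = -8 is a simple zero of Q and P is analytic there; z = -8 is therefore a simple pole and
  Res(f, z₀) = P(z₀)/Q'(z₀).

Q'(z) = 2*z + 1, so Q'(-8) = -15.
P(-8) = 10.

Res(f, -8) = (10)/(-15) = -2/3

Final answer: -2/3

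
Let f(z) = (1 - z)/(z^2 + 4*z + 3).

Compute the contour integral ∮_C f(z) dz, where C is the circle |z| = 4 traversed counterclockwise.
By the residue theorem, ∮_C f(z) dz = 2πi · (sum of the residues of f at the poles inside |z| = 4).

The denominator factors as (z + 3)*(z + 1), so the singularities of f are simple poles at z = -3, z = -1.
  |-3|² = 9 < 16 = 4², so this pole is inside the contour.
  |-1|² = 1 < 16 = 4², so this pole is inside the contour.

With P(z) = 1 - z and Q(z) = z^2 + 4*z + 3, each pole is simple, so Res(f, z₀) = P(z₀)/Q'(z₀) with Q'(z) = 2*z + 4.
  Res(f, -3) = P(-3)/Q'(-3) = (4)/(-2) = -2
  Res(f, -1) = P(-1)/Q'(-1) = (2)/(2) = 1

Sum of residues inside C: -1
∮_C f(z) dz = 2πi · (-1) = -2*I*pi

Final answer: -2*I*pi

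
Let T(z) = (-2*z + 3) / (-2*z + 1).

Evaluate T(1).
Substitute z = 1:
  numerator:   -2*(1) + 3 = 1
  denominator: -2*(1) + 1 = -1
T(1) = (1)/(-1) = -1

Final answer: -1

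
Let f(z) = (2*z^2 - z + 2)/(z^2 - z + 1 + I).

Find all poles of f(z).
The singularities of f are the zeros of the denominator. Factoring,
  z^2 - z + 1 + I = (z - I)*(z - 1 + I)
so the candidates are z = I, z = 1 - I.

Check the numerator P(z) = 2*z^2 - z + 2 at each one:
  P(I) = -I ≠ 0, so z = I is a (simple) pole.
  P(1 - I) = 1 - 3*I ≠ 0, so z = 1 - I is a (simple) pole.

Poles of f: {I, 1 - I}

Final answer: {I, 1 - I}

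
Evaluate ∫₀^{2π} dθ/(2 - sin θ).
Call the integral J. The integrand is 2π-periodic and we integrate over a full period, so shifting θ does not change the value (θ → θ + π/2 turns sin θ into cos θ; θ → θ + π flips the sign of the trig term). Hence
  J = ∫₀^{2π} dθ/(2 + cos θ).
Put z = e^{iθ}: then cos θ = (z + 1/z)/2, dθ = dz/(iz), and z runs once counterclockwise around |z| = 1:
  J = ∮_{|z|=1} 1/(2 + (z + 1/z)/2) · dz/(iz) = (2/i) ∮_{|z|=1} dz/(z^2 + 4*z + 1).
The roots of z^2 + 4*z + 1 are z = (-2 ± sqrt(2^2 - 1^2)), with sqrt(3) = sqrt(3); their product is 1, so only z₊ = -2 + sqrt(3) lies inside the unit circle (z₋ = -2 - sqrt(3) lies outside).
z₊ is a simple zero of q(z) = z^2 + 4*z + 1, so Res(1/q, z₊) = 1/q'(z₊) with q'(z) = 2*z + 4; and q'(z₊) = (z₊ - z₋) = 2*sqrt(3).
Therefore J = (2/i) · 2πi · 1/(2*sqrt(3)) = 2*pi/(sqrt(3)) = 2*sqrt(3)*pi/3

Final answer: 2*sqrt(3)*pi/3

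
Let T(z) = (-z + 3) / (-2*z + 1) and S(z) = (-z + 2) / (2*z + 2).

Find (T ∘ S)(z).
(7*z + 4)/(4*z - 2)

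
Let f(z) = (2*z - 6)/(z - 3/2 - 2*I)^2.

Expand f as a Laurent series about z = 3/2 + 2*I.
Put w = z - (3/2 + 2*I), i.e. z = w + 3/2 + 2*I. The denominator is w^2, so it suffices to rewrite the numerator in powers of w.

P(z) = 2*z - 6
P(w + 3/2 + 2*I) = -3 + 4*I + 2*w

Dividing each term by w^2:
  f = (-3 + 4*I)/w^2 + 2/w

Substituting back w = z - 3/2 - 2*I:
  f(z) = (-3 + 4*I)/(z - 3/2 - 2*I)^2 + 2/(z - 3/2 - 2*I)

The series is finite because the numerator is a polynomial; the negative powers form the principal part, and the coefficient of 1/(z - 3/2 - 2*I) gives Res(f, 3/2 + 2*I) = 2.

Final answer: (-3 + 4*I)/(z - 3/2 - 2*I)^2 + 2/(z - 3/2 - 2*I)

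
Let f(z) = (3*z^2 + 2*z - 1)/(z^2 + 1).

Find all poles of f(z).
{-I, I}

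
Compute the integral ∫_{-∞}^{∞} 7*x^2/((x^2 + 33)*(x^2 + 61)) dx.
pi*(-sqrt(33) + sqrt(61))/4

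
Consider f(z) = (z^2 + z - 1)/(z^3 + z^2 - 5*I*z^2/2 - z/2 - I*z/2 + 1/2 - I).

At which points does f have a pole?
The singularities of f are the zeros of the denominator. Factoring,
  z^3 + z^2 - 5*I*z^2/2 - z/2 - I*z/2 + 1/2 - I = (z + I/2)*(z - I)*(z + 1 - 2*I)
so the candidates are z = -I/2, z = I, z = -1 + 2*I.

Check the numerator P(z) = z^2 + z - 1 at each one:
  P(-I/2) = -5/4 - I/2 ≠ 0, so z = -I/2 is a (simple) pole.
  P(I) = -2 + I ≠ 0, so z = I is a (simple) pole.
  P(-1 + 2*I) = -5 - 2*I ≠ 0, so z = -1 + 2*I is a (simple) pole.

Poles of f: {-1 + 2*I, -I/2, I}

Final answer: {-1 + 2*I, -I/2, I}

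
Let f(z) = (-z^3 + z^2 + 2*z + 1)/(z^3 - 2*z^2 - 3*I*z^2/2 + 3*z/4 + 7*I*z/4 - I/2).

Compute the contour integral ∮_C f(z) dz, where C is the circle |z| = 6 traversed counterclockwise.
By the residue theorem, ∮_C f(z) dz = 2πi · (sum of the residues of f at the poles inside |z| = 6).

The denominator factors as (z - 1 - I)*(z - 1/2)*(z - 1/2 - I/2), so the singularities of f are simple poles at z = 1 + I, z = 1/2, z = 1/2 + I/2.
  |1 + I|² = 2 < 36 = 6², so this pole is inside the contour.
  |1/2|² = 1/4 < 36 = 6², so this pole is inside the contour.
  |1/2 + I/2|² = 1/2 < 36 = 6², so this pole is inside the contour.

With P(z) = -z^3 + z^2 + 2*z + 1 and Q(z) = z^3 - 2*z^2 - 3*I*z^2/2 + 3*z/4 + 7*I*z/4 - I/2, each pole is simple, so Res(f, z₀) = P(z₀)/Q'(z₀) with Q'(z) = 3*z^2 - 4*z - 3*I*z + 3/4 + 7*I/4.
  Res(f, 1 + I) = P(1 + I)/Q'(1 + I) = (5 + 2*I)/(-1/4 + 3*I/4) = 2/5 - 34*I/5
  Res(f, 1/2) = P(1/2)/Q'(1/2) = (17/8)/(-1/2 + I/4) = -17/5 - 17*I/10
  Res(f, 1/2 + I/2) = P(1/2 + I/2)/Q'(1/2 + I/2) = (9/4 + 5*I/4)/(1/4 - I/4) = 2 + 7*I

Sum of residues inside C: -1 - 3*I/2
∮_C f(z) dz = 2πi · (-1 - 3*I/2) = pi*(3 - 2*I)

Final answer: pi*(3 - 2*I)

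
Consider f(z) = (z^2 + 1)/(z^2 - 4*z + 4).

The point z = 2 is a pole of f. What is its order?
Factor the denominator:
  z^2 - 4*z + 4 = (z - 2)^2

The numerator P(z) = z^2 + 1 has P(2) = 5 ≠ 0, so no factor of (z - 2) cancels.
Near z = 2 we can therefore write f(z) = g(z)/(z - 2)^2 with g analytic at 2 and g(2) ≠ 0 (g is just the numerator).

Hence z = 2 is a pole of order 2.

Final answer: 2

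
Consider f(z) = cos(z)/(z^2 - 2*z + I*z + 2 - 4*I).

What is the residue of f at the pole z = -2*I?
(-2/13 + 3*I/13)*cosh(2)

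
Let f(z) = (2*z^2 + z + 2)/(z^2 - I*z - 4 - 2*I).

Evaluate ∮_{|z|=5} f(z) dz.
pi*(-4 + 2*I)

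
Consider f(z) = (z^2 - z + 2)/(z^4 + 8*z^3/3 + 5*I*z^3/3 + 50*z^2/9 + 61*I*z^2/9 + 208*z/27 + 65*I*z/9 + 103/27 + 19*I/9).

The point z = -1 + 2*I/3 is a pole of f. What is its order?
2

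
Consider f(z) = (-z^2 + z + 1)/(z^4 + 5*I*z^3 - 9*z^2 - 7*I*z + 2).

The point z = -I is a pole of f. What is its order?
Factor the denominator:
  z^4 + 5*I*z^3 - 9*z^2 - 7*I*z + 2 = (z + I)^3*(z + 2*I)

The numerator P(z) = -z^2 + z + 1 has P(-I) = 2 - I ≠ 0, so no factor of (z + I) cancels.
Near z = -I we can therefore write f(z) = g(z)/(z + I)^3 with g analytic at -I and g(-I) ≠ 0 (g is the numerator divided by the remaining denominator factors).

Hence z = -I is a pole of order 3.

Final answer: 3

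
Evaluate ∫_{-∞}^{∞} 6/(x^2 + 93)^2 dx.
Let f(z) = 6/(z^2 + 93)^2. The denominator has no real zeros and deg Q - deg P = 4 ≥ 2, so the integral of f over the upper semicircle |z| = R tends to 0 as R → ∞. Closing the contour in the upper half-plane,
  ∫_{-∞}^{∞} f(x) dx = 2πi · Σ Res(f, z_k)  over the poles with Im z_k > 0.

Zeros of the denominator: z^2 + 93 = 0 gives z = ±sqrt(93)*I.
Upper half-plane: z = sqrt(93)*I (a pole of order 2).

Write f(z) = g(z)/(z - sqrt(93)*I)^2 with g(z) = 6/(z + sqrt(93)*I)^2. For a double pole, Res(f, z₀) = g'(z₀):
  g'(z) = -12/(z + sqrt(93)*I)^3
  Res(f, sqrt(93)*I) = g'(sqrt(93)*I) = -sqrt(93)*I/5766

∫_{-∞}^{∞} f(x) dx = 2πi · (-sqrt(93)*I/5766) = sqrt(93)*pi/2883

Final answer: sqrt(93)*pi/2883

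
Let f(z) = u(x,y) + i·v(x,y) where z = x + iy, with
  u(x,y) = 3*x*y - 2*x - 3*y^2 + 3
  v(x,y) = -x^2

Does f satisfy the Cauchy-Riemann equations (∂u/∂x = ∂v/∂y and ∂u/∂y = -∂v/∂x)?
∂u/∂x = 3*y - 2
∂v/∂y = 0
∂u/∂y = 3*x - 6*y
∂v/∂x = -2*x
∂u/∂x ≠ ∂v/∂y and ∂u/∂y ≠ -∂v/∂x; the Cauchy-Riemann equations are not satisfied, so f is not analytic.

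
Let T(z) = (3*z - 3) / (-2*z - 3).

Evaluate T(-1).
Substitute z = -1:
  numerator:   3*(-1) - 3 = -6
  denominator: -2*(-1) - 3 = -1
T(-1) = (-6)/(-1) = 6

Final answer: 6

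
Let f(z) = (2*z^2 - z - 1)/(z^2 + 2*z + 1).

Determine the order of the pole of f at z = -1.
2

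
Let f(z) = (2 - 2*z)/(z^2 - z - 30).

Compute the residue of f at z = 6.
Write f(z) = P(z)/Q(z) with P(z) = 2 - 2*z and Q(z) = z^2 - z - 30.
The denominator factors as Q(z) = (z - 6)*(z + 5), so z = 6 is a simple zero of Q and P is analytic there; z = 6 is therefore a simple pole and
  Res(f, z₀) = P(z₀)/Q'(z₀).

Q'(z) = 2*z - 1, so Q'(6) = 11.
P(6) = -10.

Res(f, 6) = (-10)/(11) = -10/11

Final answer: -10/11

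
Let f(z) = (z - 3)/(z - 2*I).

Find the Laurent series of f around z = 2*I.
Put w = z - (2*I), i.e. z = w + 2*I. The denominator is w, so it suffices to rewrite the numerator in powers of w.

P(z) = z - 3
P(w + 2*I) = -3 + 2*I + w

Dividing each term by w:
  f = (-3 + 2*I)/w + 1

Substituting back w = z - 2*I:
  f(z) = (-3 + 2*I)/(z - 2*I) + 1

The series is finite because the numerator is a polynomial; the negative powers form the principal part, and the coefficient of 1/(z - 2*I) gives Res(f, 2*I) = -3 + 2*I.

Final answer: (-3 + 2*I)/(z - 2*I) + 1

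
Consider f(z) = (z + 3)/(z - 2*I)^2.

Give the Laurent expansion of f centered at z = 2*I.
(3 + 2*I)/(z - 2*I)^2 + 1/(z - 2*I)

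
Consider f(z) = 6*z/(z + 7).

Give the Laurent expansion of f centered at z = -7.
Put w = z - (-7), i.e. z = w - 7. The denominator is w, so it suffices to rewrite the numerator in powers of w.

P(z) = 6*z
P(w - 7) = -42 + 6*w

Dividing each term by w:
  f = -42/w + 6

Substituting back w = z + 7:
  f(z) = -42/(z + 7) + 6

The series is finite because the numerator is a polynomial; the negative powers form the principal part, and the coefficient of 1/(z + 7) gives Res(f, -7) = -42.

Final answer: -42/(z + 7) + 6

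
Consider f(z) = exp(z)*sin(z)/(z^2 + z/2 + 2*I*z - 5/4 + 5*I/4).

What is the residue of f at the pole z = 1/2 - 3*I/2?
Write f(z) = P(z)/Q(z) with P(z) = exp(z)*sin(z) and Q(z) = z^2 + z/2 + 2*I*z - 5/4 + 5*I/4.
The denominator factors as Q(z) = (z + 1 + I/2)*(z - 1/2 + 3*I/2), so z = 1/2 - 3*I/2 is a simple zero of Q and P is analytic there; z = 1/2 - 3*I/2 is therefore a simple pole and
  Res(f, z₀) = P(z₀)/Q'(z₀).

Q'(z) = 2*z + 1/2 + 2*I, so Q'(1/2 - 3*I/2) = 3/2 - I.
P(1/2 - 3*I/2) = exp(1/2 - 3*I/2)*sin(1/2 - 3*I/2).

Res(f, 1/2 - 3*I/2) = (exp(1/2 - 3*I/2)*sin(1/2 - 3*I/2))/(3/2 - I) = (6/13 + 4*I/13)*exp(1/2 - 3*I/2)*sin(1/2 - 3*I/2)

Final answer: (6/13 + 4*I/13)*exp(1/2 - 3*I/2)*sin(1/2 - 3*I/2)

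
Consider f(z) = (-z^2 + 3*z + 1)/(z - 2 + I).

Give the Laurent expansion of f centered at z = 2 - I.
(4 + I)/(z - 2 + I) - 1 + 2*I - (z - 2 + I)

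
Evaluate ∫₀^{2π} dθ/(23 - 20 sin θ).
2*sqrt(129)*pi/129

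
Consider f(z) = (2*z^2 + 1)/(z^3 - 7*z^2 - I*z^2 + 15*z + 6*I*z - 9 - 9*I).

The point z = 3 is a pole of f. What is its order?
Factor the denominator:
  z^3 - 7*z^2 - I*z^2 + 15*z + 6*I*z - 9 - 9*I = (z - 3)^2*(z - 1 - I)

The numerator P(z) = 2*z^2 + 1 has P(3) = 19 ≠ 0, so no factor of (z - 3) cancels.
Near z = 3 we can therefore write f(z) = g(z)/(z - 3)^2 with g analytic at 3 and g(3) ≠ 0 (g is the numerator divided by the remaining denominator factors).

Hence z = 3 is a pole of order 2.

Final answer: 2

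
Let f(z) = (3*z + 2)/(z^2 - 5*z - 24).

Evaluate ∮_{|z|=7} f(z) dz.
14*I*pi/11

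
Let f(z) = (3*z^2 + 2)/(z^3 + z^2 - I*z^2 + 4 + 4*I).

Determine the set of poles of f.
The singularities of f are the zeros of the denominator. Factoring,
  z^3 + z^2 - I*z^2 + 4 + 4*I = (z - 2*I)*(z - 1 + I)*(z + 2)
so the candidates are z = 2*I, z = 1 - I, z = -2.

Check the numerator P(z) = 3*z^2 + 2 at each one:
  P(2*I) = -10 ≠ 0, so z = 2*I is a (simple) pole.
  P(1 - I) = 2 - 6*I ≠ 0, so z = 1 - I is a (simple) pole.
  P(-2) = 14 ≠ 0, so z = -2 is a (simple) pole.

Poles of f: {-2, 2*I, 1 - I}

Final answer: {-2, 2*I, 1 - I}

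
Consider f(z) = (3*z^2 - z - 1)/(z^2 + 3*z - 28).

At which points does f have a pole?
{-7, 4}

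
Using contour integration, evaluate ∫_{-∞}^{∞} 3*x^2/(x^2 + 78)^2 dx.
Let f(z) = 3*z^2/(z^2 + 78)^2. The denominator has no real zeros and deg Q - deg P = 2 ≥ 2, so the integral of f over the upper semicircle |z| = R tends to 0 as R → ∞. Closing the contour in the upper half-plane,
  ∫_{-∞}^{∞} f(x) dx = 2πi · Σ Res(f, z_k)  over the poles with Im z_k > 0.

Zeros of the denominator: z^2 + 78 = 0 gives z = ±sqrt(78)*I.
Upper half-plane: z = sqrt(78)*I (a pole of order 2).

Write f(z) = g(z)/(z - sqrt(78)*I)^2 with g(z) = 3*z^2/(z + sqrt(78)*I)^2. For a double pole, Res(f, z₀) = g'(z₀):
  g'(z) = 6*sqrt(78)*I*z/(z + sqrt(78)*I)^3
  Res(f, sqrt(78)*I) = g'(sqrt(78)*I) = -sqrt(78)*I/104

∫_{-∞}^{∞} f(x) dx = 2πi · (-sqrt(78)*I/104) = sqrt(78)*pi/52

Final answer: sqrt(78)*pi/52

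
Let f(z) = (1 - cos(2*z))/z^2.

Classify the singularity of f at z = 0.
Let u = z. The argument of cos is 2*z = 2u, so
  f = (1 - cos(2u))/u^2 = ((2u)^2/2 - (2u)^4/24 + ...)/u^2 = 2 - (2/3)*u^2 + ...
The Laurent expansion about u = 0 has no negative powers; equivalently lim_{z→0} f(z) = 2 exists and is finite.
So the singularity is removable.

Final answer: removable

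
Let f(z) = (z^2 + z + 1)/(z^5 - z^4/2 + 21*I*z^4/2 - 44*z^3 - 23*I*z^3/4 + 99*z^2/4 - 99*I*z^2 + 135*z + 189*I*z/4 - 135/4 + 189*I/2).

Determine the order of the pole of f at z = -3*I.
3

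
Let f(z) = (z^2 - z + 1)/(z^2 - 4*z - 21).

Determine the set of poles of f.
The singularities of f are the zeros of the denominator. Factoring,
  z^2 - 4*z - 21 = (z - 7)*(z + 3)
so the candidates are z = 7, z = -3.

Check the numerator P(z) = z^2 - z + 1 at each one:
  P(7) = 43 ≠ 0, so z = 7 is a (simple) pole.
  P(-3) = 13 ≠ 0, so z = -3 is a (simple) pole.

Poles of f: {-3, 7}

Final answer: {-3, 7}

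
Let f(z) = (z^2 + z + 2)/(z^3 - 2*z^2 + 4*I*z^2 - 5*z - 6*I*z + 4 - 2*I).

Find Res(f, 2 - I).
9/10 - 17*I/10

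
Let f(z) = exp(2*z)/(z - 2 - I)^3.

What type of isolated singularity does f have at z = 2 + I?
Write f(z) = g(z)/(z - 2 - I)^3 with g(z) = exp(2*z).
g is entire and g(2 + I) = exp(4 + 2*I) ≠ 0, so no factor of (z - 2 - I) cancels: the Laurent expansion of f about z = 2 + I starts at the power -3, i.e. lim_{z→z₀} (z - z₀)^3 f(z) = exp(4 + 2*I) is finite and nonzero.
So z = 2 + I is a pole of order 3.

Final answer: pole of order 3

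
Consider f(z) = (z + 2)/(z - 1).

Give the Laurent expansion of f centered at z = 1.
Put w = z - (1), i.e. z = w + 1. The denominator is w, so it suffices to rewrite the numerator in powers of w.

P(z) = z + 2
P(w + 1) = 3 + w

Dividing each term by w:
  f = 3/w + 1

Substituting back w = z - 1:
  f(z) = 3/(z - 1) + 1

The series is finite because the numerator is a polynomial; the negative powers form the principal part, and the coefficient of 1/(z - 1) gives Res(f, 1) = 3.

Final answer: 3/(z - 1) + 1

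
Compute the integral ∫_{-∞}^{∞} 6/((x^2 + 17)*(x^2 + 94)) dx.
Let f(z) = 6/((z^2 + 17)*(z^2 + 94)). The denominator has no real zeros and deg Q - deg P = 4 ≥ 2, so the integral of f over the upper semicircle |z| = R tends to 0 as R → ∞. Closing the contour in the upper half-plane,
  ∫_{-∞}^{∞} f(x) dx = 2πi · Σ Res(f, z_k)  over the poles with Im z_k > 0.

Zeros of the denominator: z^2 + 94 = 0 gives z = ±sqrt(94)*I; z^2 + 17 = 0 gives z = ±sqrt(17)*I.
Upper half-plane: z = sqrt(17)*I, z = sqrt(94)*I (simple).

Each pole is a simple zero of Q(z) = z^4 + 111*z^2 + 1598, so Res(f, z₀) = P(z₀)/Q'(z₀) with P(z) = 6, Q'(z) = 4*z^3 + 222*z:
  Res(f, sqrt(17)*I) = (6)/(154*sqrt(17)*I) = -3*sqrt(17)*I/1309
  Res(f, sqrt(94)*I) = (6)/(-154*sqrt(94)*I) = 3*sqrt(94)*I/7238

Sum of residues: 3*I*(-94*sqrt(17) + 17*sqrt(94))/123046
∫_{-∞}^{∞} f(x) dx = 2πi · (3*I*(-94*sqrt(17) + 17*sqrt(94))/123046) = 3*pi*(-17*sqrt(94) + 94*sqrt(17))/61523

Final answer: 3*pi*(-17*sqrt(94) + 94*sqrt(17))/61523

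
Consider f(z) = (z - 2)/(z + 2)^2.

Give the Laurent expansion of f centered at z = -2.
Put w = z - (-2), i.e. z = w - 2. The denominator is w^2, so it suffices to rewrite the numerator in powers of w.

P(z) = z - 2
P(w - 2) = -4 + w

Dividing each term by w^2:
  f = -4/w^2 + 1/w

Substituting back w = z + 2:
  f(z) = -4/(z + 2)^2 + 1/(z + 2)

The series is finite because the numerator is a polynomial; the negative powers form the principal part, and the coefficient of 1/(z + 2) gives Res(f, -2) = 1.

Final answer: -4/(z + 2)^2 + 1/(z + 2)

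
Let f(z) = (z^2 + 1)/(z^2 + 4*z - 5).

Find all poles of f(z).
The singularities of f are the zeros of the denominator. Factoring,
  z^2 + 4*z - 5 = (z + 5)*(z - 1)
so the candidates are z = -5, z = 1.

Check the numerator P(z) = z^2 + 1 at each one:
  P(-5) = 26 ≠ 0, so z = -5 is a (simple) pole.
  P(1) = 2 ≠ 0, so z = 1 is a (simple) pole.

Poles of f: {-5, 1}

Final answer: {-5, 1}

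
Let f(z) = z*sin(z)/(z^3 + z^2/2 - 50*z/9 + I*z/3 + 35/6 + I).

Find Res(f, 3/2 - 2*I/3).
Write f(z) = P(z)/Q(z) with P(z) = z*sin(z) and Q(z) = z^3 + z^2/2 - 50*z/9 + I*z/3 + 35/6 + I.
The denominator factors as Q(z) = (z - 1 - 2*I/3)*(z + 3)*(z - 3/2 + 2*I/3), so z = 3/2 - 2*I/3 is a simple zero of Q and P is analytic there; z = 3/2 - 2*I/3 is therefore a simple pole and
  Res(f, z₀) = P(z₀)/Q'(z₀).

Q'(z) = 3*z^2 + z - 50/9 + I/3, so Q'(3/2 - 2*I/3) = 49/36 - 19*I/3.
P(3/2 - 2*I/3) = (3/2 - 2*I/3)*sin(3/2 - 2*I/3).

Res(f, 3/2 - 2*I/3) = ((3/2 - 2*I/3)*sin(3/2 - 2*I/3))/(49/36 - 19*I/3) = (8118/54385 + 11136*I/54385)*sin(3/2 - 2*I/3)

Final answer: (8118/54385 + 11136*I/54385)*sin(3/2 - 2*I/3)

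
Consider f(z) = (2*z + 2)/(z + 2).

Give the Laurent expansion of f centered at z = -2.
Put w = z - (-2), i.e. z = w - 2. The denominator is w, so it suffices to rewrite the numerator in powers of w.

P(z) = 2*z + 2
P(w - 2) = -2 + 2*w

Dividing each term by w:
  f = -2/w + 2

Substituting back w = z + 2:
  f(z) = -2/(z + 2) + 2

The series is finite because the numerator is a polynomial; the negative powers form the principal part, and the coefficient of 1/(z + 2) gives Res(f, -2) = -2.

Final answer: -2/(z + 2) + 2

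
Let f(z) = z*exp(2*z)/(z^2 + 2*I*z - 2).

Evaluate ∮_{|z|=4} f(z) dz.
By the residue theorem, ∮_C f(z) dz = 2πi · (sum of the residues of f at the poles inside |z| = 4).

The denominator factors as (z + 1 + I)*(z - 1 + I), so the singularities of f are simple poles at z = -1 - I, z = 1 - I.
  |-1 - I|² = 2 < 16 = 4², so this pole is inside the contour.
  |1 - I|² = 2 < 16 = 4², so this pole is inside the contour.

With P(z) = z*exp(2*z) and Q(z) = z^2 + 2*I*z - 2, each pole is simple, so Res(f, z₀) = P(z₀)/Q'(z₀) with Q'(z) = 2*z + 2*I.
  Res(f, -1 - I) = P(-1 - I)/Q'(-1 - I) = ((-1 - I)*exp(-2 - 2*I))/(-2) = (1/2 + I/2)*exp(-2 - 2*I)
  Res(f, 1 - I) = P(1 - I)/Q'(1 - I) = ((1 - I)*exp(2 - 2*I))/(2) = (1/2 - I/2)*exp(2 - 2*I)

Sum of residues inside C: (1/2 - I/2)*exp(2 - 2*I) + (1/2 + I/2)*exp(-2 - 2*I)
∮_C f(z) dz = 2πi · ((1/2 - I/2)*exp(2 - 2*I) + (1/2 + I/2)*exp(-2 - 2*I)) = pi*(1 + I)*exp(2 - 2*I) + pi*(-1 + I)*exp(-2 - 2*I)

Final answer: pi*(1 + I)*exp(2 - 2*I) + pi*(-1 + I)*exp(-2 - 2*I)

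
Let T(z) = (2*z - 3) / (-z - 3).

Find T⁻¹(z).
(-3*z + 3)/(z + 2)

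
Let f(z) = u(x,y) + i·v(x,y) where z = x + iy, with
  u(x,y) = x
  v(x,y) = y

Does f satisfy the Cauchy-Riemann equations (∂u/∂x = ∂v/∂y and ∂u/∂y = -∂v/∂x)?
∂u/∂x = 1
∂v/∂y = 1
∂u/∂y = 0
∂v/∂x = 0
∂u/∂x = ∂v/∂y and ∂u/∂y = -∂v/∂x hold identically; f is analytic.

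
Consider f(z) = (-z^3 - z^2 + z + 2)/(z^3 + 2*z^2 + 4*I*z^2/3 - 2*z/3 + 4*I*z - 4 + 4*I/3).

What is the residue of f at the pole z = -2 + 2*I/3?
598/901 + 661*I/2703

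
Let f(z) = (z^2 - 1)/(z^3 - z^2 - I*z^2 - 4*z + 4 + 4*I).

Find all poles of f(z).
{-2, 1 + I, 2}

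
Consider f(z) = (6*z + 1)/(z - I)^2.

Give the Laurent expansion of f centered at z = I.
(1 + 6*I)/(z - I)^2 + 6/(z - I)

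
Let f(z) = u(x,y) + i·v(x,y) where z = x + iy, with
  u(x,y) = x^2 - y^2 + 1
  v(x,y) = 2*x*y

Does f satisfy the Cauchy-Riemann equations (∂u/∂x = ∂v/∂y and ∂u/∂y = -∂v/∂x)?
∂u/∂x = 2*x
∂v/∂y = 2*x
∂u/∂y = -2*y
∂v/∂x = 2*y
∂u/∂x = ∂v/∂y and ∂u/∂y = -∂v/∂x hold identically; f is analytic.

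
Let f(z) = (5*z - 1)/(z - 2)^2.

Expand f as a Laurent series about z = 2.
Put w = z - (2), i.e. z = w + 2. The denominator is w^2, so it suffices to rewrite the numerator in powers of w.

P(z) = 5*z - 1
P(w + 2) = 9 + 5*w

Dividing each term by w^2:
  f = 9/w^2 + 5/w

Substituting back w = z - 2:
  f(z) = 9/(z - 2)^2 + 5/(z - 2)

The series is finite because the numerator is a polynomial; the negative powers form the principal part, and the coefficient of 1/(z - 2) gives Res(f, 2) = 5.

Final answer: 9/(z - 2)^2 + 5/(z - 2)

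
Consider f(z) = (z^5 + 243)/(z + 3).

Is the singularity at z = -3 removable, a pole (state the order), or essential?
The numerator vanishes at z = -3 ((-3)^5 = -243), so it is divisible by z + 3:
  z^5 + 243 = (z + 3)*(z^4 - 3*z^3 + 9*z^2 - 27*z + 81)
Hence for z ≠ -3, f(z) = z^4 - 3*z^3 + 9*z^2 - 27*z + 81, a polynomial, and lim_{z→-3} f(z) = 405 is finite.
So the singularity is removable.

Final answer: removable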